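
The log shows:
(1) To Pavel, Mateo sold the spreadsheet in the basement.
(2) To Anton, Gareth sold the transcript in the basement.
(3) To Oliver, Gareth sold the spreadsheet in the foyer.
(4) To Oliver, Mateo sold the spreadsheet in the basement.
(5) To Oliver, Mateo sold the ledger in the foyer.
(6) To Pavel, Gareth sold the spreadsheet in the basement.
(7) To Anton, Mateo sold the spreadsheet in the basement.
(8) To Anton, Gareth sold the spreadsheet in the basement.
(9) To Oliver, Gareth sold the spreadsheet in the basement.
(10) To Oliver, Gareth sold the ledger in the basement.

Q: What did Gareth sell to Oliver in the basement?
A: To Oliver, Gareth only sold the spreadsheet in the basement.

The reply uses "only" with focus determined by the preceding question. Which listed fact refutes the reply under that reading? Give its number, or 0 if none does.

10

Answering "What did ...?" puts focus on the thing — here, "the spreadsheet".
So "only" ranges over things; the rest (Gareth as agent and Oliver as recipient and in the basement as setting) is presupposed.
Fact (10) keeps Gareth as agent and Oliver as recipient and in the basement as setting but has thing = the ledger; that refutes the reply.
(Fact (3) would refute a reading with focus on the setting — but that is not what the question asks.)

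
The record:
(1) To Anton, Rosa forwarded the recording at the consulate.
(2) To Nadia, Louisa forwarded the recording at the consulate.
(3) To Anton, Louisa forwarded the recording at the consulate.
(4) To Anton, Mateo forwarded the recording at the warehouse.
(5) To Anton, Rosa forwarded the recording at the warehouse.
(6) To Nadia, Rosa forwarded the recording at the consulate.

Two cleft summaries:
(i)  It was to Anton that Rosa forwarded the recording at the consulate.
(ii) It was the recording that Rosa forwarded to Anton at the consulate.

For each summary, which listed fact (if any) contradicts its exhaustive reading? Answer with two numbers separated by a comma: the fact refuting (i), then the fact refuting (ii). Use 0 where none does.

Summary (i) focuses "Anton" (the recipient); background same agent, thing, setting (Rosa / the recording / at the consulate). Fact (6) matches that background with recipient = Nadia — refutes (i).
Summary (ii) focuses "the recording" (the thing); background same agent, recipient, setting (Rosa / Anton / at the consulate). No fact matches that background with a different thing, so 0.

6, 0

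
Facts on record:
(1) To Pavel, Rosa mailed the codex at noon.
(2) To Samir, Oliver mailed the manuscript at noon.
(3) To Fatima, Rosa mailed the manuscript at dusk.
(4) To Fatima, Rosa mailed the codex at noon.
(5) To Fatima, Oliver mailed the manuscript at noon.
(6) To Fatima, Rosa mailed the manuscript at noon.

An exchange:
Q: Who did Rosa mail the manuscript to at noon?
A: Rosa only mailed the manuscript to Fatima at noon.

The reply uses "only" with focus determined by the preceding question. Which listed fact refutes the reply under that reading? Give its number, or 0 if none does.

0

Answering "Who did ... to ...?" puts focus on the recipient — here, "Fatima".
"Only" then excludes alternative recipients while the background — same agent, thing, setting (Rosa / the manuscript / at noon) — is held fixed.
No fact keeps same agent, thing, setting (Rosa / the manuscript / at noon) while changing the recipient; every other fact differs on something backgrounded. The reply stands.
(Fact (4) would refute a reading with focus on the thing — but that is not what the question asks.)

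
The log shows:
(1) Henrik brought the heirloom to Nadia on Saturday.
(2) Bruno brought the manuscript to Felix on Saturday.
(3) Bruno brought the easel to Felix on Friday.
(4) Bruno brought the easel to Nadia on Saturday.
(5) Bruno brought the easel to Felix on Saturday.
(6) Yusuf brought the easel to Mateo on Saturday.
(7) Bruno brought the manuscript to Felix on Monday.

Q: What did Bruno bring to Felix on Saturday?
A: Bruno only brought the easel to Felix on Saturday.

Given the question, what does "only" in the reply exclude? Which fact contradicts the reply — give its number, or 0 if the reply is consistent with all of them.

2

The question "What did ...?" targets the thing, so in the reply the focus falls on "the easel".
So "only" ranges over things; the rest (agent = Bruno, recipient = Felix, setting = on Saturday) is presupposed.
Fact (2) shares the background with a different thing (the manuscript) — counterexample.
(Fact (4) would refute a reading with focus on the recipient — but that is not what the question asks.)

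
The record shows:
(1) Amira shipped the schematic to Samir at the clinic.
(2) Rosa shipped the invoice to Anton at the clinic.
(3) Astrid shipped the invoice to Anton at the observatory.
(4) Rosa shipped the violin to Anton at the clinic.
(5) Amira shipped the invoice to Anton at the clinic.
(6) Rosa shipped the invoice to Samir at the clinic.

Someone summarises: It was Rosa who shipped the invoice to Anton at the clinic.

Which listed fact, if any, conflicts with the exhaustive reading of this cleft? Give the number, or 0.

The cleft puts "Rosa" in focus and presupposes the open proposition with the invoice as thing and Anton as recipient and at the clinic as setting.
Exhaustivity: Rosa is the only agent satisfying that background.
But fact (5) also has the invoice as thing and Anton as recipient and at the clinic as setting, with agent = Amira — so the exhaustive reading fails.

5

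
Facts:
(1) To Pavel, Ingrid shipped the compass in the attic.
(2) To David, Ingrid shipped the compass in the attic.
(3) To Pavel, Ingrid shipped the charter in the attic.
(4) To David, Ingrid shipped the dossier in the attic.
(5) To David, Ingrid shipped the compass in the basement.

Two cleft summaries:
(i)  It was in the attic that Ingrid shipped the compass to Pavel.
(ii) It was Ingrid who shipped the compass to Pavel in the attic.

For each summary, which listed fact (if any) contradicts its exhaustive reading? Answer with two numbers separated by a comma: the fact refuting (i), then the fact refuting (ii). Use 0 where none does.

(i): focus "in the attic". No fact shares Ingrid as agent and the compass as thing and Pavel as recipient with a different setting. 0.
(ii): focus "Ingrid". No fact shares the compass as thing and Pavel as recipient and in the attic as setting with a different agent. 0.

0, 0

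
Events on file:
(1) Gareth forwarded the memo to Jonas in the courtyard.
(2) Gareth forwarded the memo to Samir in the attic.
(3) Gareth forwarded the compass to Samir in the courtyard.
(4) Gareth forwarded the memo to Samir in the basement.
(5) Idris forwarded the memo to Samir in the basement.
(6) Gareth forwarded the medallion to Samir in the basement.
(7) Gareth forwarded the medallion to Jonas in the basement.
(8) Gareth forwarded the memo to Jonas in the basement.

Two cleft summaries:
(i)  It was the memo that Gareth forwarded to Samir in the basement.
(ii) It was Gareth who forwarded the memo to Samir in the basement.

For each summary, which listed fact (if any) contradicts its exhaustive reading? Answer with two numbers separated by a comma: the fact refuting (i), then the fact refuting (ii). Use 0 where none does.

6, 5

(i): focus "the memo". Looking for agent = Gareth, recipient = Samir, setting = in the basement with some other thing — fact (6) has the medallion there. Refuted.
(ii): focus "Gareth". Looking for thing = the memo, recipient = Samir, setting = in the basement with some other agent — fact (5) has Idris there. Refuted.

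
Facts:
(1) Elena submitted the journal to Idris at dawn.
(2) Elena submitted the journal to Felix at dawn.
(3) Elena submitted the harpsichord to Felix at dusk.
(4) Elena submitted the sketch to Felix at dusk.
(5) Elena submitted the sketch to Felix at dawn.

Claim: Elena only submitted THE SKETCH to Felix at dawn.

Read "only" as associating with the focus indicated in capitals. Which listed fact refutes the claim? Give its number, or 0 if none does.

2

The capitals mark "the sketch" as focus. So "only" rules out other things, with the rest (same agent, recipient, setting (Elena / Felix / at dawn)) as background.
Fact (2) matches on same agent, recipient, setting (Elena / Felix / at dawn), but has thing = the journal instead. That refutes the claim.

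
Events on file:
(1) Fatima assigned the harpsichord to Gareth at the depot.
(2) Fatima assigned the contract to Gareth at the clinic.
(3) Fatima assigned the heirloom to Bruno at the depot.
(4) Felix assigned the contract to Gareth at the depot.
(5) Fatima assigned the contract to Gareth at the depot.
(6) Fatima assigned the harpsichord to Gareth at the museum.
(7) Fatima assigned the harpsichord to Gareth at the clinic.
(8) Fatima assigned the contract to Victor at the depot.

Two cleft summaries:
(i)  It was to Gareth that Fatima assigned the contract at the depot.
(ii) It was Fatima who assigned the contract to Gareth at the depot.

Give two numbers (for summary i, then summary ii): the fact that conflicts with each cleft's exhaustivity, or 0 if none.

8, 4

Summary (i) focuses "Gareth" (the recipient); background agent = Fatima, thing = the contract, setting = at the depot. Fact (8) matches that background with recipient = Victor — refutes (i).
Summary (ii) focuses "Fatima" (the agent); background thing = the contract, recipient = Gareth, setting = at the depot. Fact (4) matches that background with agent = Felix — refutes (ii).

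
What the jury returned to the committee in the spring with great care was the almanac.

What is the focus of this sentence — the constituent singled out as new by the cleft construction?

the almanac

In a pseudo-cleft "What ... was X", the post-copular constituent X is the focus.
Here the focus is "the almanac". The backgrounded (presupposed) material includes "the jury", "to the committee", "in the spring" and "with great care".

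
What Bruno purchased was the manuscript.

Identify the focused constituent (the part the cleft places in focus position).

In a pseudo-cleft "What ... was X", the post-copular constituent X is the focus.
Here the focus is "the manuscript". The backgrounded (presupposed) material includes "Bruno".

the manuscript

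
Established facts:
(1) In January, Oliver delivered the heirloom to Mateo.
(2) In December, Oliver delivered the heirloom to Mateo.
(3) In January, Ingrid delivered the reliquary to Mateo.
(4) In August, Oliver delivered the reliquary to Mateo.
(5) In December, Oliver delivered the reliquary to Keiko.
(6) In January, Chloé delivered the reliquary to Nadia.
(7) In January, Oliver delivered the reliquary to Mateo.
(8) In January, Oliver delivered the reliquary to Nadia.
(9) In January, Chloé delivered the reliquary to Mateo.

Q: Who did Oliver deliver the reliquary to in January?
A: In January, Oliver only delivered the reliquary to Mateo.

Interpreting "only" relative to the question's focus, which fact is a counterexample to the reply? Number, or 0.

The question "Who did ... to ...?" targets the recipient, so in the reply the focus falls on "Mateo".
So "only" ranges over recipients; the rest (same agent, thing, setting (Oliver / the reliquary / in January)) is presupposed.
Fact (8) keeps same agent, thing, setting (Oliver / the reliquary / in January) but has recipient = Nadia; that refutes the reply.
(Fact (4) would refute a reading with focus on the setting — but that is not what the question asks.)

8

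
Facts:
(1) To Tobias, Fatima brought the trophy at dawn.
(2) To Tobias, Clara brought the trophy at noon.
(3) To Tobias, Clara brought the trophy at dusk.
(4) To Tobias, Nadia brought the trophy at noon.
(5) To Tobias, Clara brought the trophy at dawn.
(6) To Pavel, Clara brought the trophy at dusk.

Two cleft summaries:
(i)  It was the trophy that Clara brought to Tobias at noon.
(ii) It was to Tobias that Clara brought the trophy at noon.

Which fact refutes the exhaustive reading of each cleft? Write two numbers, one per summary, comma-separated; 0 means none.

0, 0

Summary (i) focuses "the trophy" (the thing); background same agent, recipient, setting (Clara / Tobias / at noon). No fact matches that background with a different thing, so 0.
Summary (ii) focuses "Tobias" (the recipient); background same agent, thing, setting (Clara / the trophy / at noon). No fact matches that background with a different recipient, so 0.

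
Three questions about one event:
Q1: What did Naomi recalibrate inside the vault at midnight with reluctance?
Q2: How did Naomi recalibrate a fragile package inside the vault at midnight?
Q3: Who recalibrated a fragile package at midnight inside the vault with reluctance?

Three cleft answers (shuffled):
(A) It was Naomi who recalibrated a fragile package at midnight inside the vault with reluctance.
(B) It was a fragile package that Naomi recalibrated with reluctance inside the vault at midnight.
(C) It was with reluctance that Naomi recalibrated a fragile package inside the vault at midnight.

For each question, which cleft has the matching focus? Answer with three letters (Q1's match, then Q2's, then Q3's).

Q1 asks about the direct object; cleft (B) focuses "a fragile package", which is the direct object — so Q1 → B.
Q2 asks about the manner; cleft (C) focuses "with reluctance", which is the manner — so Q2 → C.
Q3 asks about the subject (agent); cleft (A) focuses "Naomi", which is the subject (agent) — so Q3 → A.
Mapping: Q1→B, Q2→C, Q3→A.

BCA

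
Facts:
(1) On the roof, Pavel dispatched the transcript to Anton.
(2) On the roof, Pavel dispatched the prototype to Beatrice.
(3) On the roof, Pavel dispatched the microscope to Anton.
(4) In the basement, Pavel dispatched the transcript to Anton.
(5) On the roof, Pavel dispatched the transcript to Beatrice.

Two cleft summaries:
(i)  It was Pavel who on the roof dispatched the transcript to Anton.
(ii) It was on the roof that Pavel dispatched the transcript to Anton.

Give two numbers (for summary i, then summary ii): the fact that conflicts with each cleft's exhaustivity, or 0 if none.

Summary (i) focuses "Pavel" (the agent); background the transcript as thing and Anton as recipient and on the roof as setting. No fact matches that background with a different agent, so 0.
Summary (ii) focuses "on the roof" (the setting); background Pavel as agent and the transcript as thing and Anton as recipient. Fact (4) matches that background with setting = in the basement — refutes (ii).

0, 4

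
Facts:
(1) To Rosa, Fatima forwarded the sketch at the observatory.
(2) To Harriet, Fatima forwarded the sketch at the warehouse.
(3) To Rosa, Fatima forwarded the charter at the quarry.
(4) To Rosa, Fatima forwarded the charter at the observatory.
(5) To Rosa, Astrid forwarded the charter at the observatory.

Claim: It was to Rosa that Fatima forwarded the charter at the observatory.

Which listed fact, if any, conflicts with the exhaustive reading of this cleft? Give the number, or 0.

0

The cleft puts "Rosa" in focus and presupposes the open proposition with same agent, thing, setting (Fatima / the charter / at the observatory).
The exhaustive reading says no other recipient fits that background.
Every other fact differs from the presupposition on some backgrounded slot, so none challenges the exhaustivity.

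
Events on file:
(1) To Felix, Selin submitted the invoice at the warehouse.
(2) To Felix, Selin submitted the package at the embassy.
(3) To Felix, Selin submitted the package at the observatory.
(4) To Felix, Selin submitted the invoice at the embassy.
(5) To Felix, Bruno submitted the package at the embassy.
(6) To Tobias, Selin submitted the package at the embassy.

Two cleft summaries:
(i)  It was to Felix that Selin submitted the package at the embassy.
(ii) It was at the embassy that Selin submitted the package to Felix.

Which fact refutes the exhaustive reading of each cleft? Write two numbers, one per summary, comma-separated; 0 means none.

6, 3

Summary (i) focuses "Felix" (the recipient); background agent = Selin, thing = the package, setting = at the embassy. Fact (6) matches that background with recipient = Tobias — refutes (i).
Summary (ii) focuses "at the embassy" (the setting); background agent = Selin, thing = the package, recipient = Felix. Fact (3) matches that background with setting = at the observatory — refutes (ii).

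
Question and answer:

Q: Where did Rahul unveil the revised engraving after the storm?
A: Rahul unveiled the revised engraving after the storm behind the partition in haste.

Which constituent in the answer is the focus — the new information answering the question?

behind the partition

The wh-word "where" asks about the location.
In the answer, "Rahul", "the revised engraving" and "after the storm" are given — repeated from the question.
"in haste" is also new, but it specifies the manner, which is not what the question asks about — so it is not the focus.
The constituent filling the location gap is "behind the partition"; that is the focus.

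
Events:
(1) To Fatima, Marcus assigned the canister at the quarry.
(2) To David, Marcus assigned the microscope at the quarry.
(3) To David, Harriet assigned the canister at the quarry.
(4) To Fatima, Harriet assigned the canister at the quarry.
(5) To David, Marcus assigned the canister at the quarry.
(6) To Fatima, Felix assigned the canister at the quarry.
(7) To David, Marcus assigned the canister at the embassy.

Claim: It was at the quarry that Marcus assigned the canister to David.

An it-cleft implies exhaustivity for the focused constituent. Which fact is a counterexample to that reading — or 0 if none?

Focus of the cleft: "at the quarry" (the setting). Presupposed background: same agent, thing, recipient (Marcus / the canister / David).
Exhaustivity: at the quarry is the only setting satisfying that background.
But fact (7) also has same agent, thing, recipient (Marcus / the canister / David), with setting = at the embassy — so the exhaustive reading fails.

7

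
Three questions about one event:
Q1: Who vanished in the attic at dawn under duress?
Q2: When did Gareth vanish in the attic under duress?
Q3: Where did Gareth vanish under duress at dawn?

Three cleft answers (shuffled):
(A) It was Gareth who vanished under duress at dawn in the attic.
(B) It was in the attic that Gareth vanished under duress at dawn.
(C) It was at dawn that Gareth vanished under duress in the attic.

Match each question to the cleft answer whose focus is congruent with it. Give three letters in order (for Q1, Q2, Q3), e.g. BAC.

ACB

Q1 asks about the subject (agent); cleft (A) focuses "Gareth", which is the subject (agent) — so Q1 → A.
Q2 asks about the time; cleft (C) focuses "at dawn", which is the time — so Q2 → C.
Q3 asks about the location; cleft (B) focuses "in the attic", which is the location — so Q3 → B.
Mapping: Q1→A, Q2→C, Q3→B.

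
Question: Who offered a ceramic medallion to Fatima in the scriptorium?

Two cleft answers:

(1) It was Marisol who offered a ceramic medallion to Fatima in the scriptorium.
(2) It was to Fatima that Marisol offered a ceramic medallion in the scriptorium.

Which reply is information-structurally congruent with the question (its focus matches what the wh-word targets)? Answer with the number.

1

The question word "who" targets the subject (agent).
Option (1) clefts "Marisol" — that matches what the question asks about.
Option (2) clefts "to Fatima" — the recipient, not what was asked.
So the congruent reply is (1).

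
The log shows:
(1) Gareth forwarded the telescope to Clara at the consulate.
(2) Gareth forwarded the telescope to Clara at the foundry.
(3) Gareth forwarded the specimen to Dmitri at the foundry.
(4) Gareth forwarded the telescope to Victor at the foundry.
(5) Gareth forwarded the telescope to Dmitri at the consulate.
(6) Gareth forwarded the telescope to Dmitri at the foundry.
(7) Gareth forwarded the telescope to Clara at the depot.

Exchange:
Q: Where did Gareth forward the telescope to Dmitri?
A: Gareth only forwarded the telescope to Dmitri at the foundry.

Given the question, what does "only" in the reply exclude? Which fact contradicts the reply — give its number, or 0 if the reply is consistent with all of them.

The question "Where did ...?" targets the setting, so in the reply the focus falls on "at the foundry".
"Only" then excludes alternative settings while the background — agent = Gareth, thing = the telescope, recipient = Dmitri — is held fixed.
Fact (5) shares the background with a different setting (at the consulate) — counterexample.
(Fact (2) would refute a reading with focus on the recipient — but that is not what the question asks.)

5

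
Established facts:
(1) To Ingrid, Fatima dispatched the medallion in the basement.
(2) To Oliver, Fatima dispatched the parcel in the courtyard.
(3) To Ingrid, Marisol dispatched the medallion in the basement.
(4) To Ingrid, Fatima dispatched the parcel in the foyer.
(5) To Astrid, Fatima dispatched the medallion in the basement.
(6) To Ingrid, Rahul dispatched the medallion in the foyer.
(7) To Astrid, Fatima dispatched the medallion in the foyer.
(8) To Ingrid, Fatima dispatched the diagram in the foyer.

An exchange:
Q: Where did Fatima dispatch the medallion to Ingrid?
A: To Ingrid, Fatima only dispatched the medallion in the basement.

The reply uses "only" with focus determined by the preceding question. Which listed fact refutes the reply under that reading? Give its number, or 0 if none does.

0

The question "Where did ...?" targets the setting, so in the reply the focus falls on "in the basement".
So "only" ranges over settings; the rest (same agent, thing, recipient (Fatima / the medallion / Ingrid)) is presupposed.
No listed fact shares that background with another setting. Nothing contradicts the reply.
(Fact (5) would refute a reading with focus on the recipient — but that is not what the question asks.)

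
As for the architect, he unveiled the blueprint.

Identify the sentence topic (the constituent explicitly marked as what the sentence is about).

The construction explicitly marks "the architect" as what the sentence is about — the topic.
The remainder of the clause is the comment (what is said about the topic).

the architect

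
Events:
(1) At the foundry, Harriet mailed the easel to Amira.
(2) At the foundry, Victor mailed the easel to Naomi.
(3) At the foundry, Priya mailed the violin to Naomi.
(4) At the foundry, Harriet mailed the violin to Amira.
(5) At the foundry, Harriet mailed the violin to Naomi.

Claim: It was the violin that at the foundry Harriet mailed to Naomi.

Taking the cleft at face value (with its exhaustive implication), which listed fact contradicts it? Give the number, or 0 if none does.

The cleft puts "the violin" in focus and presupposes the open proposition with same agent, recipient, setting (Harriet / Naomi / at the foundry).
Exhaustivity: the violin is the only thing satisfying that background.
Every other fact differs from the presupposition on some backgrounded slot, so none challenges the exhaustivity.

0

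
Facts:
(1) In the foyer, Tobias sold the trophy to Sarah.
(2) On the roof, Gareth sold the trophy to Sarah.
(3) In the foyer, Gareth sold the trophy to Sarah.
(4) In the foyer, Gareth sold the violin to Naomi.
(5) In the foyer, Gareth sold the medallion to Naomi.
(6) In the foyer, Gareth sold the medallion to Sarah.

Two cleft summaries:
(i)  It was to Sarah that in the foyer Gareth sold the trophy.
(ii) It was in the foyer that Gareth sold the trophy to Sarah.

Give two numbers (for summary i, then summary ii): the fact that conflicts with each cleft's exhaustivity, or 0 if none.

Summary (i) focuses "Sarah" (the recipient); background same agent, thing, setting (Gareth / the trophy / in the foyer). No fact matches that background with a different recipient, so 0.
Summary (ii) focuses "in the foyer" (the setting); background same agent, thing, recipient (Gareth / the trophy / Sarah). Fact (2) matches that background with setting = on the roof — refutes (ii).

0, 2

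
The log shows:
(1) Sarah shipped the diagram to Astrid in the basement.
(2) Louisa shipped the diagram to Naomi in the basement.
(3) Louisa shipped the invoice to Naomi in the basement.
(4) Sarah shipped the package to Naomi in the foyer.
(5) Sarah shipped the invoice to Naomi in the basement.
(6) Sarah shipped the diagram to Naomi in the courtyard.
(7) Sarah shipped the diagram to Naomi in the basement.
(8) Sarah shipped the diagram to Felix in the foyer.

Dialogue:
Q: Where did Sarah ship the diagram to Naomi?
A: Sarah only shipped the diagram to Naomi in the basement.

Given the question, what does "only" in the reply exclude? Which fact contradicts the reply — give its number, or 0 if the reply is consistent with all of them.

Answering "Where did ...?" puts focus on the setting — here, "in the basement".
"Only" then excludes alternative settings while the background — same agent, thing, recipient (Sarah / the diagram / Naomi) — is held fixed.
Fact (6) shares the background with a different setting (in the courtyard) — counterexample.
(Fact (5) would refute a reading with focus on the thing — but that is not what the question asks.)

6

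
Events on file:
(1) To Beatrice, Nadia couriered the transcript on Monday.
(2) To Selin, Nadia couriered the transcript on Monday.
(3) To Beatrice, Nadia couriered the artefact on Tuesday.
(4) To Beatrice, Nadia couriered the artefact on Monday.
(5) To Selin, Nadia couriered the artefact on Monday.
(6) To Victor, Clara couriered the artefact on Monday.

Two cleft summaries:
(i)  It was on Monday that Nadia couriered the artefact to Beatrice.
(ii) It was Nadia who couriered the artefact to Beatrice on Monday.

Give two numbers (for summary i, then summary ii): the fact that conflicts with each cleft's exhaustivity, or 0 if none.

3, 0

Summary (i) focuses "on Monday" (the setting); background Nadia as agent and the artefact as thing and Beatrice as recipient. Fact (3) matches that background with setting = on Tuesday — refutes (i).
Summary (ii) focuses "Nadia" (the agent); background the artefact as thing and Beatrice as recipient and on Monday as setting. No fact matches that background with a different agent, so 0.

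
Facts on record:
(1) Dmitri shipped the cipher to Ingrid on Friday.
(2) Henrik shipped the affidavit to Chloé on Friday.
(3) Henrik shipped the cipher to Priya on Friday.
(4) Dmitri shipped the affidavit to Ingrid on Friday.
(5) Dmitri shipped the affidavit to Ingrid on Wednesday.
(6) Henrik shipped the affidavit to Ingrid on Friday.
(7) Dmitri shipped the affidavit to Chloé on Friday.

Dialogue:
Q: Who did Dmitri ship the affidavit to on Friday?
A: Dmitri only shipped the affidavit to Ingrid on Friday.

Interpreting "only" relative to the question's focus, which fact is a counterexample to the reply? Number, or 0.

Answering "Who did ... to ...?" puts focus on the recipient — here, "Ingrid".
"Only" then excludes alternative recipients while the background — same agent, thing, setting (Dmitri / the affidavit / on Friday) — is held fixed.
Fact (7) shares the background with a different recipient (Chloé) — counterexample.
(Fact (1) would refute a reading with focus on the thing — but that is not what the question asks.)

7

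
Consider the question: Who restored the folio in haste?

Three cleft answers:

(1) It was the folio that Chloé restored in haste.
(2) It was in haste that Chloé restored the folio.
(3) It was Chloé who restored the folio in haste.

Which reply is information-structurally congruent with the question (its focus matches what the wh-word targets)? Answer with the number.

The question word "who" targets the subject (agent).
Option (1) clefts "the folio" — the direct object, not what was asked.
Option (2) clefts "in haste" — the manner, not what was asked.
Option (3) clefts "Chloé" — that matches what the question asks about.
So the congruent reply is (3).

3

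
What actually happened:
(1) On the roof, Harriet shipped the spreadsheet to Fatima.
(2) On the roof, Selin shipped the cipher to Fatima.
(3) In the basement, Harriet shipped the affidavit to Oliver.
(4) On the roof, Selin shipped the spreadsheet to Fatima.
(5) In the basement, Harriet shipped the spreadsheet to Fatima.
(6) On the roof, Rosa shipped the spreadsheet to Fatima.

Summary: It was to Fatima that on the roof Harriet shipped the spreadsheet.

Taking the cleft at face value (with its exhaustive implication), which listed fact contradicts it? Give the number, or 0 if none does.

The cleft puts "Fatima" in focus and presupposes the open proposition with agent = Harriet, thing = the spreadsheet, setting = on the roof.
The exhaustive reading says no other recipient fits that background.
No listed fact matches the background with a different recipient. Exhaustivity holds.

0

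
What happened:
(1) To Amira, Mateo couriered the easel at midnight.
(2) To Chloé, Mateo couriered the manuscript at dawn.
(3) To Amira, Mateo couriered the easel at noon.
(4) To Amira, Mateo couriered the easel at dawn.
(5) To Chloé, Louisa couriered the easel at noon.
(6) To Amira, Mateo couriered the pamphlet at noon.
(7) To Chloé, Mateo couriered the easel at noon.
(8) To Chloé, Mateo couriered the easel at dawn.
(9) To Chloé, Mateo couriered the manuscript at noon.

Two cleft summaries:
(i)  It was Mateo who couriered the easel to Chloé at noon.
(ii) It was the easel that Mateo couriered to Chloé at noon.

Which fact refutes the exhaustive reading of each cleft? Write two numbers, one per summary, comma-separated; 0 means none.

5, 9

(i): focus "Mateo". Looking for the easel as thing and Chloé as recipient and at noon as setting with some other agent — fact (5) has Louisa there. Refuted.
(ii): focus "the easel". Looking for Mateo as agent and Chloé as recipient and at noon as setting with some other thing — fact (9) has the manuscript there. Refuted.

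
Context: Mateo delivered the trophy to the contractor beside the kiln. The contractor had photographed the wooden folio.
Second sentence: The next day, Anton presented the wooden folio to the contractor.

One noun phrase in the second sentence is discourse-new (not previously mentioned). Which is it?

Anton

"the wooden folio" and "the contractor" in the second sentence are given — already mentioned in the context.
"Anton" has no antecedent in the context; it is discourse-new.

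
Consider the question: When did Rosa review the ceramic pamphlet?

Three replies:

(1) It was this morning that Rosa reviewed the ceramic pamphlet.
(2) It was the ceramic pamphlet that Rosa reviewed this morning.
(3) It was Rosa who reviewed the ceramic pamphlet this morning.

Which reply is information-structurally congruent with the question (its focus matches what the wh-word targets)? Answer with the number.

1

The question word "when" targets the time.
Option (1) clefts "this morning" — that matches what the question asks about.
Option (2) clefts "the ceramic pamphlet" — the direct object, not what was asked.
Option (3) clefts "Rosa" — the subject (agent), not what was asked.
So the congruent reply is (1).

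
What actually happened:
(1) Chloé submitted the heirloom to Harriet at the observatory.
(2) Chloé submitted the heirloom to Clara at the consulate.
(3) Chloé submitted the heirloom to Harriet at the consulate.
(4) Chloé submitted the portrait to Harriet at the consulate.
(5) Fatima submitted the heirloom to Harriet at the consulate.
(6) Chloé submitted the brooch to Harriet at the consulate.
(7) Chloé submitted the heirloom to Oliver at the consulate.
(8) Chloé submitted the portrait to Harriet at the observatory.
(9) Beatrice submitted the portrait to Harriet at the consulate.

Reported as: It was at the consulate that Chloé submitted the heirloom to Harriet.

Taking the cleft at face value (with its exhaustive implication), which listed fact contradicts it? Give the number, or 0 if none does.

Focus of the cleft: "at the consulate" (the setting). Presupposed background: same agent, thing, recipient (Chloé / the heirloom / Harriet).
Exhaustivity: at the consulate is the only setting satisfying that background.
But fact (1) also has same agent, thing, recipient (Chloé / the heirloom / Harriet), with setting = at the observatory — so the exhaustive reading fails.

1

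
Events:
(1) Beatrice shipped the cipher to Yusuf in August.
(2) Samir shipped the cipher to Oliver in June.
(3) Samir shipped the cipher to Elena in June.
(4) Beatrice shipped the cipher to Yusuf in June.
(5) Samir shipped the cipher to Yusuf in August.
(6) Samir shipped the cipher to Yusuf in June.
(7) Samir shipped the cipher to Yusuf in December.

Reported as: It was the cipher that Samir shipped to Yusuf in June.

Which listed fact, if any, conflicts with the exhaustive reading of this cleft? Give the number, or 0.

0

Focus of the cleft: "the cipher" (the thing). Presupposed background: same agent, recipient, setting (Samir / Yusuf / in June).
Exhaustivity: the cipher is the only thing satisfying that background.
No listed fact matches the background with a different thing. Exhaustivity holds.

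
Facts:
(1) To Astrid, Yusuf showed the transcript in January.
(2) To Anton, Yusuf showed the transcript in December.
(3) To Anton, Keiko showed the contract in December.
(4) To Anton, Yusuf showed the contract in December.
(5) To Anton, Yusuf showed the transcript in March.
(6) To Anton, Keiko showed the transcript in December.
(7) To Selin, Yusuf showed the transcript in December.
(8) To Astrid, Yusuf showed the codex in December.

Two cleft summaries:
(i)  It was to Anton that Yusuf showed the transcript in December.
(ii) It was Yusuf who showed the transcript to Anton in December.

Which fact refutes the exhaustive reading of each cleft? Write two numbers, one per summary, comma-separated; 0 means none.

Summary (i) focuses "Anton" (the recipient); background same agent, thing, setting (Yusuf / the transcript / in December). Fact (7) matches that background with recipient = Selin — refutes (i).
Summary (ii) focuses "Yusuf" (the agent); background same thing, recipient, setting (the transcript / Anton / in December). Fact (6) matches that background with agent = Keiko — refutes (ii).

7, 6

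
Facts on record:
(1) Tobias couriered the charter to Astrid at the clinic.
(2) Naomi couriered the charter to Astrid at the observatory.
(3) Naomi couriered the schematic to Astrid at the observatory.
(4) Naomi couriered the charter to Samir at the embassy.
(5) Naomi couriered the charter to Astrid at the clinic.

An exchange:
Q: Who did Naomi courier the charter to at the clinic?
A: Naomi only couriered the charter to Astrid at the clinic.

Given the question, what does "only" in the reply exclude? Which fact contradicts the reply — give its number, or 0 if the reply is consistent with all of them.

Answering "Who did ... to ...?" puts focus on the recipient — here, "Astrid".
"Only" then excludes alternative recipients while the background — same agent, thing, setting (Naomi / the charter / at the clinic) — is held fixed.
No fact keeps same agent, thing, setting (Naomi / the charter / at the clinic) while changing the recipient; every other fact differs on something backgrounded. The reply stands.
(Fact (2) would refute a reading with focus on the setting — but that is not what the question asks.)

0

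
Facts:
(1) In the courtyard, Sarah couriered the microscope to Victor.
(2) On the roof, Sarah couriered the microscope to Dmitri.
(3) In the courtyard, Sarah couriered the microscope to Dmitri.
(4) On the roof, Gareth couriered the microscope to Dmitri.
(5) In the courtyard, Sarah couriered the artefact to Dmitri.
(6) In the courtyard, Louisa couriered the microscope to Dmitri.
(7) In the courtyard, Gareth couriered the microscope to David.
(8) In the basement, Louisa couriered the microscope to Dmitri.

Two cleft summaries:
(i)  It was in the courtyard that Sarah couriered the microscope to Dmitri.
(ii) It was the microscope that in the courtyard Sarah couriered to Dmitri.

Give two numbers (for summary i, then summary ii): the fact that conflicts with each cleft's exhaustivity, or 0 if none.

(i): focus "in the courtyard". Looking for agent = Sarah, thing = the microscope, recipient = Dmitri with some other setting — fact (2) has on the roof there. Refuted.
(ii): focus "the microscope". Looking for agent = Sarah, recipient = Dmitri, setting = in the courtyard with some other thing — fact (5) has the artefact there. Refuted.

2, 5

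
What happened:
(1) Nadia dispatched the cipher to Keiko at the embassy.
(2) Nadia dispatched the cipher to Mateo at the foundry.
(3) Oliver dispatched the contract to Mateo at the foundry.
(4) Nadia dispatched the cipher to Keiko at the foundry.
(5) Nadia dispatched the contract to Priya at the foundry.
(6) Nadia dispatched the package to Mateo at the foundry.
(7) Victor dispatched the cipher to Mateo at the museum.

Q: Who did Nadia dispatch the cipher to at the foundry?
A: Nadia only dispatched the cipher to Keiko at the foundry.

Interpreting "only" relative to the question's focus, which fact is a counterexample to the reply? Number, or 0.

2

Answering "Who did ... to ...?" puts focus on the recipient — here, "Keiko".
"Only" then excludes alternative recipients while the background — Nadia as agent and the cipher as thing and at the foundry as setting — is held fixed.
Fact (2) shares the background with a different recipient (Mateo) — counterexample.
(Fact (1) would refute a reading with focus on the setting — but that is not what the question asks.)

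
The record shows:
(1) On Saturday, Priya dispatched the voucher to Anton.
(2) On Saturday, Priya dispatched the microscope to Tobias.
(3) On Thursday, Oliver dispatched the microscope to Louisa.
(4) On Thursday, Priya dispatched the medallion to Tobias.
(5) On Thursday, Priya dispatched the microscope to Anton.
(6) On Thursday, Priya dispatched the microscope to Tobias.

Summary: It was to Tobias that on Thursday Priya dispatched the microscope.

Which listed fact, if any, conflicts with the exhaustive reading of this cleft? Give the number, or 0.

5

Focus of the cleft: "Tobias" (the recipient). Presupposed background: same agent, thing, setting (Priya / the microscope / on Thursday).
The exhaustive reading says no other recipient fits that background.
But fact (5) also has same agent, thing, setting (Priya / the microscope / on Thursday), with recipient = Anton — so the exhaustive reading fails.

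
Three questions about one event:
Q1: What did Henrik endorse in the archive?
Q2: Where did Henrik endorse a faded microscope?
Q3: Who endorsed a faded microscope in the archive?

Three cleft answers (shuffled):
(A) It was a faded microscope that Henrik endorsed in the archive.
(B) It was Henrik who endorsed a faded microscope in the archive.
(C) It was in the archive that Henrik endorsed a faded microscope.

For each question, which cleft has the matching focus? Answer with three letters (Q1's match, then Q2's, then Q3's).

ACB

Q1 asks about the direct object; cleft (A) focuses "a faded microscope", which is the direct object — so Q1 → A.
Q2 asks about the location; cleft (C) focuses "in the archive", which is the location — so Q2 → C.
Q3 asks about the subject (agent); cleft (B) focuses "Henrik", which is the subject (agent) — so Q3 → B.
Mapping: Q1→A, Q2→C, Q3→B.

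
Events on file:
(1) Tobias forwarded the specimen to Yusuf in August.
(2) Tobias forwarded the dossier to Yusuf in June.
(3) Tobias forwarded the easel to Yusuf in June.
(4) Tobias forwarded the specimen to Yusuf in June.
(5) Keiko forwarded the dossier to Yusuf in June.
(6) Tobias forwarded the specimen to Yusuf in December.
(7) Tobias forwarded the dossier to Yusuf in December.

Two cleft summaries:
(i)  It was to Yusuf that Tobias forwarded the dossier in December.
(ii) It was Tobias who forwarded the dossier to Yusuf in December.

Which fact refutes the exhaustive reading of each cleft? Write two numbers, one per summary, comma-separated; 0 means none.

0, 0

(i): focus "Yusuf". No fact shares Tobias as agent and the dossier as thing and in December as setting with a different recipient. 0.
(ii): focus "Tobias". No fact shares the dossier as thing and Yusuf as recipient and in December as setting with a different agent. 0.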